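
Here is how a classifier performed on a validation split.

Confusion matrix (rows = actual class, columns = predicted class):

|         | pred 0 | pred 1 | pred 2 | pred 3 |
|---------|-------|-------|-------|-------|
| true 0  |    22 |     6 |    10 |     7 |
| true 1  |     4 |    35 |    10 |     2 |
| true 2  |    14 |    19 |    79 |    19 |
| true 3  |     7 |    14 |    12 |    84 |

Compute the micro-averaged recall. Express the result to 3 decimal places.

0.640

Micro-averaging pools counts across classes: ΣTP=220, ΣFP=124, ΣFN=124.
Micro-recall = TP/(TP+FN) on pooled counts = 0.640 (equals overall accuracy in single-label multiclass).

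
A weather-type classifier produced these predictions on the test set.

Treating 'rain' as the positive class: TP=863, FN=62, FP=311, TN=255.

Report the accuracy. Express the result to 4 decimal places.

0.7498

Accuracy = (TP+TN)/N = (863+255)/1491 = 0.7498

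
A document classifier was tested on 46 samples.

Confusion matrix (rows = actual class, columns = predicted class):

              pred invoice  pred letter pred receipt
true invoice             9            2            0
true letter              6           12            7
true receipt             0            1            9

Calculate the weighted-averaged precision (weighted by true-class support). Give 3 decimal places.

Per-class precision (TP/(TP+FP)):
  invoice: TP=9, FP=6+0=6 → 9/15 = 0.6000
  letter: TP=12, FP=2+1=3 → 12/15 = 0.8000
  receipt: TP=9, FP=0+7=7 → 9/16 = 0.5625
Weighted-precision = Σ (supportᵢ/N)·precisionᵢ with N=46: (11/46)·0.6000 + (25/46)·0.8000 + (10/46)·0.5625 = 0.701

0.701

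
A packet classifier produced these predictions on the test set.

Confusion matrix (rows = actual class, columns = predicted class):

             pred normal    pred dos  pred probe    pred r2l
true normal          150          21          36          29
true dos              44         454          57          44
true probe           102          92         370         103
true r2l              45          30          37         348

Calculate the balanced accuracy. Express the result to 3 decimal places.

0.676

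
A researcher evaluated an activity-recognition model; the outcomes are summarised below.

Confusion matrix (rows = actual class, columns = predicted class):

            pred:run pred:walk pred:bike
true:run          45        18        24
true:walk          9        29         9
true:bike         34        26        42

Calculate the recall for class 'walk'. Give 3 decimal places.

0.617

Treat 'walk' as positive and all other classes as negative.
recall = TP/(TP+FN).
walk: TP=29, FN=9+9=18 → 29/47 = 0.6170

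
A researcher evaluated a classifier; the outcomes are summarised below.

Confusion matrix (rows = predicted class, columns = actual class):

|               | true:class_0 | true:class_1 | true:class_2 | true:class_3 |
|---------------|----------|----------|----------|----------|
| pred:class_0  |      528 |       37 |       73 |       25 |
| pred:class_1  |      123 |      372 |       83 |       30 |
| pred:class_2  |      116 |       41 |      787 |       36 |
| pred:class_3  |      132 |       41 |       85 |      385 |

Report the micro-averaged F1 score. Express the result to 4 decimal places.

0.7160

Micro-averaging pools counts across classes: ΣTP=2072, ΣFP=822, ΣFN=822.
Micro-F1 score = 2·TP/(2·TP+FP+FN) on pooled counts = 0.7160 (equals overall accuracy in single-label multiclass).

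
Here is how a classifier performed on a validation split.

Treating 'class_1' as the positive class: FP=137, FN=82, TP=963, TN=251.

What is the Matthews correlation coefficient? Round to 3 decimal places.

MCC = (TP·TN − FP·FN) / √((TP+FP)(TP+FN)(TN+FP)(TN+FN))
Numerator = 963·251 − 137·82 = 230479
Denominator = √(1100·1045·388·333) = √148519998000 = 385382.9239
MCC = 230479 / 385382.9239 = 0.598

0.598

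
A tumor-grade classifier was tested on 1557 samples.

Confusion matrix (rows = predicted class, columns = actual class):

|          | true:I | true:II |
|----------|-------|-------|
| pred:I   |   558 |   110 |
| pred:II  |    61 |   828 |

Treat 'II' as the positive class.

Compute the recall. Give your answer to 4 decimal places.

0.8827

Recall = TP/(TP+FN) = 828/(828+110) = 828/938 = 0.8827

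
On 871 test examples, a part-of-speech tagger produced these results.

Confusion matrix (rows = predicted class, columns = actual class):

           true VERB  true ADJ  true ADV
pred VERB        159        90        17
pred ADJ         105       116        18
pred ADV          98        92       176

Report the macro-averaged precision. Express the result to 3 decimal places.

Per-class precision (TP/(TP+FP)):
  VERB: TP=159, FP=90+17=107 → 159/266 = 0.5977
  ADJ: TP=116, FP=105+18=123 → 116/239 = 0.4854
  ADV: TP=176, FP=98+92=190 → 176/366 = 0.4809
Macro-precision = mean = (0.5977 + 0.4854 + 0.4809) / 3 = 0.521

0.521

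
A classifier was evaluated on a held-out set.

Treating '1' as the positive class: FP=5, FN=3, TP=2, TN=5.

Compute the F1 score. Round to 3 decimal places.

0.333

Precision = TP/(TP+FP) = 2/7 = 0.2857
Recall = TP/(TP+FN) = 2/5 = 0.4000
F1 = 2·TP/(2·TP+FP+FN) = 4/12 = 0.333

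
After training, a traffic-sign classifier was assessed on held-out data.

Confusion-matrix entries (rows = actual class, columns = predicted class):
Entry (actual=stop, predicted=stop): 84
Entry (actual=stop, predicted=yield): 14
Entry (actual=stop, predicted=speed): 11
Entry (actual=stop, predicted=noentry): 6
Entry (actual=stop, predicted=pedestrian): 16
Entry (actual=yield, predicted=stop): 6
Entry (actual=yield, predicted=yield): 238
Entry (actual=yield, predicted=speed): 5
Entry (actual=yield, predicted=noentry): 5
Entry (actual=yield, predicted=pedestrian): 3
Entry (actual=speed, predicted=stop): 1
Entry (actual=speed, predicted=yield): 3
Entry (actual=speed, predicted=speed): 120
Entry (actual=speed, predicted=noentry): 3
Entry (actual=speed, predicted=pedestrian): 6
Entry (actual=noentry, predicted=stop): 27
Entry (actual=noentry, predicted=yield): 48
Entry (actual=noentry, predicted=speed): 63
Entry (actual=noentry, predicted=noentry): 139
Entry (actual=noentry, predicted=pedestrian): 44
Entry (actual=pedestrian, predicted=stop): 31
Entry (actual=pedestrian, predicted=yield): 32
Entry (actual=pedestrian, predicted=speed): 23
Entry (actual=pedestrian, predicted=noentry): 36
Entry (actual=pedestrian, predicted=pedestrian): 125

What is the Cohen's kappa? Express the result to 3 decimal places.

0.557

Observed agreement pₒ = trace/N = 706/1089 = 0.6483
Expected agreement pₑ = Σ (rowᵢ·colᵢ)/N² = (131·149 + 257·335 + 133·222 + 321·189 + 247·194)/1089² = 0.2055
κ = (pₒ − pₑ)/(1 − pₑ) = (0.6483 − 0.2055)/(1 − 0.2055) = 0.557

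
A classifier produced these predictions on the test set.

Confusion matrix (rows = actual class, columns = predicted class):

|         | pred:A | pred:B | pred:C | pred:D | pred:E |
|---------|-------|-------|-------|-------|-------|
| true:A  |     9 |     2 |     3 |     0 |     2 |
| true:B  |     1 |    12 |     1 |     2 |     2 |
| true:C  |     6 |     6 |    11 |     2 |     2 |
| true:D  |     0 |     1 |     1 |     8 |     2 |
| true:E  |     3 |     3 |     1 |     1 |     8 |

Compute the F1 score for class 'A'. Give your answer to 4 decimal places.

Treat 'A' as positive and all other classes as negative.
F1 score = 2·TP/(2·TP+FP+FN).
A: TP=9, FP=1+6+0+3=10, FN=2+3+0+2=7 → 18/35 = 0.51429

0.5143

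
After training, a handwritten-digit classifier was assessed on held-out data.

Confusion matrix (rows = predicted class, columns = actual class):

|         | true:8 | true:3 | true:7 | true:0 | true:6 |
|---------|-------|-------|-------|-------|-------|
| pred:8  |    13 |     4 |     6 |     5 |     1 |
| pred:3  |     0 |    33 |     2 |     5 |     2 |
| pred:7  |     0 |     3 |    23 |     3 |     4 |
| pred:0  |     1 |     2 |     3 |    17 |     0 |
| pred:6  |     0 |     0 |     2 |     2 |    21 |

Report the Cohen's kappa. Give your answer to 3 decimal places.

0.626

Observed agreement pₒ = trace/N = 107/152 = 0.7039
Expected agreement pₑ = Σ (rowᵢ·colᵢ)/N² = (14·29 + 42·42 + 36·33 + 32·23 + 28·25)/152² = 0.2075
κ = (pₒ − pₑ)/(1 − pₑ) = (0.7039 − 0.2075)/(1 − 0.2075) = 0.626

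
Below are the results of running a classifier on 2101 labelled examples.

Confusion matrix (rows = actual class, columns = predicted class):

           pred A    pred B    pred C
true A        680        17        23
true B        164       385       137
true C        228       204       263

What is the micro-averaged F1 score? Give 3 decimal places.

Micro-averaging pools counts across classes: ΣTP=1328, ΣFP=773, ΣFN=773.
Micro-F1 score = 2·TP/(2·TP+FP+FN) on pooled counts = 0.632 (equals overall accuracy in single-label multiclass).

0.632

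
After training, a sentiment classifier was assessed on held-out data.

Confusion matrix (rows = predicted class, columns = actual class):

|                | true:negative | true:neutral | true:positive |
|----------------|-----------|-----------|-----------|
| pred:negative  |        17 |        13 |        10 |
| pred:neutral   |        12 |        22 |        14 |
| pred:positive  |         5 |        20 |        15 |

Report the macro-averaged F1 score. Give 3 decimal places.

0.422

Per-class F1 score (2·TP/(2·TP+FP+FN)):
  negative: TP=17, FP=13+10=23, FN=12+5=17 → 34/74 = 0.4595
  neutral: TP=22, FP=12+14=26, FN=13+20=33 → 44/103 = 0.4272
  positive: TP=15, FP=5+20=25, FN=10+14=24 → 30/79 = 0.3797
Macro-F1 score = mean = (0.4595 + 0.4272 + 0.3797) / 3 = 0.422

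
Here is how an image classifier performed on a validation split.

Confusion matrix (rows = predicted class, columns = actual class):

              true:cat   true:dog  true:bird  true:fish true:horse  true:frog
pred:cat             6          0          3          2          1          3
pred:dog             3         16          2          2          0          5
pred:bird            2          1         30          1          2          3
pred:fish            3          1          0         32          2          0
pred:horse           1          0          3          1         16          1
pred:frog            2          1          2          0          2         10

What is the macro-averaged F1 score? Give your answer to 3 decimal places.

0.647

Per-class F1 score (2·TP/(2·TP+FP+FN)):
  cat: TP=6, FP=0+3+2+1+3=9, FN=3+2+3+1+2=11 → 12/32 = 0.3750
  dog: TP=16, FP=3+2+2+0+5=12, FN=0+1+1+0+1=3 → 32/47 = 0.6809
  bird: TP=30, FP=2+1+1+2+3=9, FN=3+2+0+3+2=10 → 60/79 = 0.7595
  fish: TP=32, FP=3+1+0+2+0=6, FN=2+2+1+1+0=6 → 64/76 = 0.8421
  horse: TP=16, FP=1+0+3+1+1=6, FN=1+0+2+2+2=7 → 32/45 = 0.7111
  frog: TP=10, FP=2+1+2+0+2=7, FN=3+5+3+0+1=12 → 20/39 = 0.5128
Macro-F1 score = mean = (0.3750 + 0.6809 + 0.7595 + 0.8421 + 0.7111 + 0.5128) / 6 = 0.647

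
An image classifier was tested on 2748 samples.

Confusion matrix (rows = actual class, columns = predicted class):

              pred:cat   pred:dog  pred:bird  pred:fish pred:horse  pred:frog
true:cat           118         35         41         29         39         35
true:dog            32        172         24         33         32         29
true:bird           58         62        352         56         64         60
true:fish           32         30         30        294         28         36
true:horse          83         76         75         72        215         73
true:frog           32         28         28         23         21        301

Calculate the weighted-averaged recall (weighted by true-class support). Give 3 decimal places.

0.528

Per-class recall (TP/(TP+FN)):
  cat: TP=118, FN=35+41+29+39+35=179 → 118/297 = 0.3973
  dog: TP=172, FN=32+24+33+32+29=150 → 172/322 = 0.5342
  bird: TP=352, FN=58+62+56+64+60=300 → 352/652 = 0.5399
  fish: TP=294, FN=32+30+30+28+36=156 → 294/450 = 0.6533
  horse: TP=215, FN=83+76+75+72+73=379 → 215/594 = 0.3620
  frog: TP=301, FN=32+28+28+23+21=132 → 301/433 = 0.6952
Weighted-recall = Σ (supportᵢ/N)·recallᵢ with N=2748: (297/2748)·0.3973 + (322/2748)·0.5342 + (652/2748)·0.5399 + (450/2748)·0.6533 + (594/2748)·0.3620 + (433/2748)·0.6952 = 0.528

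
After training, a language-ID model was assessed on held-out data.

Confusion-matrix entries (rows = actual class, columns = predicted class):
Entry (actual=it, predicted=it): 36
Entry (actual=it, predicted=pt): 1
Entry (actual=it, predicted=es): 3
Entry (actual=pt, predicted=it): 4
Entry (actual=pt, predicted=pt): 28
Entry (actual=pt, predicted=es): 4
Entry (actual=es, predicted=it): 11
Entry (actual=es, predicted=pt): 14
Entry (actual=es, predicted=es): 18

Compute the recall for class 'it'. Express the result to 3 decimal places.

0.900

Take TP from the diagonal, FP from the rest of the 'it' prediction marginal, FN from the rest of the 'it' actual marginal.
recall = TP/(TP+FN).
it: TP=36, FN=1+3=4 → 36/40 = 0.9000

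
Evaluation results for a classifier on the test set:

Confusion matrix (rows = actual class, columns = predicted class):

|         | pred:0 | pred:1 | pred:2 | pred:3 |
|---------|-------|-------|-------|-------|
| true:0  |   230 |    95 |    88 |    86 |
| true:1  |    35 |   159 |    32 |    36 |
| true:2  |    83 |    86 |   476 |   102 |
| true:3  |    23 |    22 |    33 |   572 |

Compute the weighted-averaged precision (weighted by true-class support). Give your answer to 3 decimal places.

Per-class precision (TP/(TP+FP)):
  0: TP=230, FP=35+83+23=141 → 230/371 = 0.6199
  1: TP=159, FP=95+86+22=203 → 159/362 = 0.4392
  2: TP=476, FP=88+32+33=153 → 476/629 = 0.7568
  3: TP=572, FP=86+36+102=224 → 572/796 = 0.7186
Weighted-precision = Σ (supportᵢ/N)·precisionᵢ with N=2158: (499/2158)·0.6199 + (262/2158)·0.4392 + (747/2158)·0.7568 + (650/2158)·0.7186 = 0.675

0.675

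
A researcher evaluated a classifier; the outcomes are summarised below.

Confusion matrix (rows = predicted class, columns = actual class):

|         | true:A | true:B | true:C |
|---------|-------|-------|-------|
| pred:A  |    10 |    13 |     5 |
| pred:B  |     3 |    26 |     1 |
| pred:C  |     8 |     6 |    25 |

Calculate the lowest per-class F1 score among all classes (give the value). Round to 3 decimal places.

0.408

Per-class F1 score (2·TP/(2·TP+FP+FN)):
  A: TP=10, FP=13+5=18, FN=3+8=11 → 20/49 = 0.4082
  B: TP=26, FP=3+1=4, FN=13+6=19 → 52/75 = 0.6933
  C: TP=25, FP=8+6=14, FN=5+1=6 → 50/70 = 0.7143
Lowest is class 'A' with F1 score = 0.408.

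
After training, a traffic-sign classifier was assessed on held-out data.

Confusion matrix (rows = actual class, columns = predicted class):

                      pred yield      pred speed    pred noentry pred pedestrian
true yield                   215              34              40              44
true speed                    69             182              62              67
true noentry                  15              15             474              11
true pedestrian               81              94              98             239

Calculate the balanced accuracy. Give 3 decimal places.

0.628

Balanced accuracy = mean of per-class recall.
  yield: recall = 215/333 = 0.6456
  speed: recall = 182/380 = 0.4789
  noentry: recall = 474/515 = 0.9204
  pedestrian: recall = 239/512 = 0.4668
Mean = (0.6456 + 0.4789 + 0.9204 + 0.4668) / 4 = 0.628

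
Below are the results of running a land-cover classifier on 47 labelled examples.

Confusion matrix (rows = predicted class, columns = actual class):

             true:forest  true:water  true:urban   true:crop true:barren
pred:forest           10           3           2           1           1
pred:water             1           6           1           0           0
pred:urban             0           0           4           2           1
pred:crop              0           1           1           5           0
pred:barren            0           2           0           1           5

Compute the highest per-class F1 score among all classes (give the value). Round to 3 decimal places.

0.714

Per-class F1 score (2·TP/(2·TP+FP+FN)):
  forest: TP=10, FP=3+2+1+1=7, FN=1+0+0+0=1 → 20/28 = 0.7143
  water: TP=6, FP=1+1+0+0=2, FN=3+0+1+2=6 → 12/20 = 0.6000
  urban: TP=4, FP=0+0+2+1=3, FN=2+1+1+0=4 → 8/15 = 0.5333
  crop: TP=5, FP=0+1+1+0=2, FN=1+0+2+1=4 → 10/16 = 0.6250
  barren: TP=5, FP=0+2+0+1=3, FN=1+0+1+0=2 → 10/15 = 0.6667
Highest is class 'forest' with F1 score = 0.714.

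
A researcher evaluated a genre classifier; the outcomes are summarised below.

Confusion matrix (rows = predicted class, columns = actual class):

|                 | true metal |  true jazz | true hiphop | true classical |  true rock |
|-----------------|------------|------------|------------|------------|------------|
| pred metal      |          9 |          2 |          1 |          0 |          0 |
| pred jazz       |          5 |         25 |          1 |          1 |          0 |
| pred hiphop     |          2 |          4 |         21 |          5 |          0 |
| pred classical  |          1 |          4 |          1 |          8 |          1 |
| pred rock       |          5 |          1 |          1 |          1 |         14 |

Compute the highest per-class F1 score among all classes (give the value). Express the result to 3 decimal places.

0.757

Per-class F1 score (2·TP/(2·TP+FP+FN)):
  metal: TP=9, FP=2+1+0+0=3, FN=5+2+1+5=13 → 18/34 = 0.5294
  jazz: TP=25, FP=5+1+1+0=7, FN=2+4+4+1=11 → 50/68 = 0.7353
  hiphop: TP=21, FP=2+4+5+0=11, FN=1+1+1+1=4 → 42/57 = 0.7368
  classical: TP=8, FP=1+4+1+1=7, FN=0+1+5+1=7 → 16/30 = 0.5333
  rock: TP=14, FP=5+1+1+1=8, FN=0+0+0+1=1 → 28/37 = 0.7568
Highest is class 'rock' with F1 score = 0.757.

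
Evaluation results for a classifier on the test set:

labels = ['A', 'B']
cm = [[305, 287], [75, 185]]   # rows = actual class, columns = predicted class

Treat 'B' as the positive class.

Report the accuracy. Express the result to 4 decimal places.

Accuracy = (TP+TN)/N = (185+305)/852 = 0.5751

0.5751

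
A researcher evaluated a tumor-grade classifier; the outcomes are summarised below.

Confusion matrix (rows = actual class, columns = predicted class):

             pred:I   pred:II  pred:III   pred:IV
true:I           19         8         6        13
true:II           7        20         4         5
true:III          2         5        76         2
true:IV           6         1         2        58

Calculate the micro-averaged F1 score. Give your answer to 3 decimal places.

Micro-averaging pools counts across classes: ΣTP=173, ΣFP=61, ΣFN=61.
Micro-F1 score = 2·TP/(2·TP+FP+FN) on pooled counts = 0.739 (equals overall accuracy in single-label multiclass).

0.739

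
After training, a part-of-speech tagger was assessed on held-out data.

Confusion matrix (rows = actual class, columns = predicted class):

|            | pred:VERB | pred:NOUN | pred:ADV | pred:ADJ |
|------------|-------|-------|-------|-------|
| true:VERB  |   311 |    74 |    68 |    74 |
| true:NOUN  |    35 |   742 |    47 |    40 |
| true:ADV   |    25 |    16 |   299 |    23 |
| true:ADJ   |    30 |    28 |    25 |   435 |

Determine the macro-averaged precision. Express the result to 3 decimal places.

0.770

Per-class precision (TP/(TP+FP)):
  VERB: TP=311, FP=35+25+30=90 → 311/401 = 0.7756
  NOUN: TP=742, FP=74+16+28=118 → 742/860 = 0.8628
  ADV: TP=299, FP=68+47+25=140 → 299/439 = 0.6811
  ADJ: TP=435, FP=74+40+23=137 → 435/572 = 0.7605
Macro-precision = mean = (0.7756 + 0.8628 + 0.6811 + 0.7605) / 4 = 0.770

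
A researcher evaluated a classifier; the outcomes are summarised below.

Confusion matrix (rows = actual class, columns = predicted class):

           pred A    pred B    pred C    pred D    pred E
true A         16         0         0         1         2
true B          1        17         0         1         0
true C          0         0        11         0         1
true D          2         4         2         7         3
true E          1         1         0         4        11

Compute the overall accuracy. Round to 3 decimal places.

0.729

Accuracy = trace / total = (16+17+11+7+11=62) / 85 = 62/85 = 0.729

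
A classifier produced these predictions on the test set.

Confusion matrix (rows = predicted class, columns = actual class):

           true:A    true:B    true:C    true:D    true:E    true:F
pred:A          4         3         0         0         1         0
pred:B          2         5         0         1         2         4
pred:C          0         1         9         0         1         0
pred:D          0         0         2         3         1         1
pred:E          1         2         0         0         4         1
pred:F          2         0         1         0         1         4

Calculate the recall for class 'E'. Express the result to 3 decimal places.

0.400

recall = TP/(TP+FN).
E: TP=4, FN=1+2+1+1+1=6 → 4/10 = 0.4000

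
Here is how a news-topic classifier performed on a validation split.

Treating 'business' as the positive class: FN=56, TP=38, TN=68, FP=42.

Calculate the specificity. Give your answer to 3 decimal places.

Specificity = TN/(TN+FP) = 68/(68+42) = 0.618

0.618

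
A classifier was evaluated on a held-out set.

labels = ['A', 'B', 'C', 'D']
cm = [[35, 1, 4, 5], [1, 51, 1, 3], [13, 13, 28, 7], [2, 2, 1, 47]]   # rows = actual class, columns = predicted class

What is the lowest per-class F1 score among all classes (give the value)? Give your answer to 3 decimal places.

0.589

Per-class F1 score (2·TP/(2·TP+FP+FN)):
  A: TP=35, FP=1+13+2=16, FN=1+4+5=10 → 70/96 = 0.7292
  B: TP=51, FP=1+13+2=16, FN=1+1+3=5 → 102/123 = 0.8293
  C: TP=28, FP=4+1+1=6, FN=13+13+7=33 → 56/95 = 0.5895
  D: TP=47, FP=5+3+7=15, FN=2+2+1=5 → 94/114 = 0.8246
Lowest is class 'C' with F1 score = 0.589.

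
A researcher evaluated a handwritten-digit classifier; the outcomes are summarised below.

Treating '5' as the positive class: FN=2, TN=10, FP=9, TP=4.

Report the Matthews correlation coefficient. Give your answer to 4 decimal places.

0.1650

MCC = (TP·TN − FP·FN) / √((TP+FP)(TP+FN)(TN+FP)(TN+FN))
Numerator = 4·10 − 9·2 = 22
Denominator = √(13·6·19·12) = √17784 = 133.3567
MCC = 22 / 133.3567 = 0.1650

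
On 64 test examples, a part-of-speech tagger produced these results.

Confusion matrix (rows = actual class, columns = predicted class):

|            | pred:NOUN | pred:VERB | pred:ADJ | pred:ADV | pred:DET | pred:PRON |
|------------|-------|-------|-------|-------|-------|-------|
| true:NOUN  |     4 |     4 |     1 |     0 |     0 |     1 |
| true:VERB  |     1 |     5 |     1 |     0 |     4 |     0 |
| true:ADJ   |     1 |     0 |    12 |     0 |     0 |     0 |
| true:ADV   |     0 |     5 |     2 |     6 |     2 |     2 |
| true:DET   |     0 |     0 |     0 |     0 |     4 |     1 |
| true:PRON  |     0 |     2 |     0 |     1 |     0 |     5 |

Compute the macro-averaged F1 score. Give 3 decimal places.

0.553

Per-class F1 score (2·TP/(2·TP+FP+FN)):
  NOUN: TP=4, FP=1+1+0+0+0=2, FN=4+1+0+0+1=6 → 8/16 = 0.5000
  VERB: TP=5, FP=4+0+5+0+2=11, FN=1+1+0+4+0=6 → 10/27 = 0.3704
  ADJ: TP=12, FP=1+1+2+0+0=4, FN=1+0+0+0+0=1 → 24/29 = 0.8276
  ADV: TP=6, FP=0+0+0+0+1=1, FN=0+5+2+2+2=11 → 12/24 = 0.5000
  DET: TP=4, FP=0+4+0+2+0=6, FN=0+0+0+0+1=1 → 8/15 = 0.5333
  PRON: TP=5, FP=1+0+0+2+1=4, FN=0+2+0+1+0=3 → 10/17 = 0.5882
Macro-F1 score = mean = (0.5000 + 0.3704 + 0.8276 + 0.5000 + 0.5333 + 0.5882) / 6 = 0.553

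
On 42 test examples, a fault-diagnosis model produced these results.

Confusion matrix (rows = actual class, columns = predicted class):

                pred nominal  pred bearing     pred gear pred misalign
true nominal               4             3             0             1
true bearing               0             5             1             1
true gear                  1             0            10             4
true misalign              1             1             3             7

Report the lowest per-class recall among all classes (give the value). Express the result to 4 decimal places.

0.5000

Per-class recall (TP/(TP+FN)):
  nominal: TP=4, FN=3+0+1=4 → 4/8 = 0.50000
  bearing: TP=5, FN=0+1+1=2 → 5/7 = 0.71429
  gear: TP=10, FN=1+0+4=5 → 10/15 = 0.66667
  misalign: TP=7, FN=1+1+3=5 → 7/12 = 0.58333
Lowest is class 'nominal' with recall = 0.5000.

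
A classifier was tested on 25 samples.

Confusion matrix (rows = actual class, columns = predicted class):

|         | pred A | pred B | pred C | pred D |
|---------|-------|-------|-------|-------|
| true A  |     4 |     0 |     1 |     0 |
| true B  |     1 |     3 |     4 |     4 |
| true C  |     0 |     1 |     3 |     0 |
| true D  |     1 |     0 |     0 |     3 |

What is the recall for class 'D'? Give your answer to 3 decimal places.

Treat 'D' as positive and all other classes as negative.
recall = TP/(TP+FN).
D: TP=3, FN=1+0+0=1 → 3/4 = 0.7500

0.750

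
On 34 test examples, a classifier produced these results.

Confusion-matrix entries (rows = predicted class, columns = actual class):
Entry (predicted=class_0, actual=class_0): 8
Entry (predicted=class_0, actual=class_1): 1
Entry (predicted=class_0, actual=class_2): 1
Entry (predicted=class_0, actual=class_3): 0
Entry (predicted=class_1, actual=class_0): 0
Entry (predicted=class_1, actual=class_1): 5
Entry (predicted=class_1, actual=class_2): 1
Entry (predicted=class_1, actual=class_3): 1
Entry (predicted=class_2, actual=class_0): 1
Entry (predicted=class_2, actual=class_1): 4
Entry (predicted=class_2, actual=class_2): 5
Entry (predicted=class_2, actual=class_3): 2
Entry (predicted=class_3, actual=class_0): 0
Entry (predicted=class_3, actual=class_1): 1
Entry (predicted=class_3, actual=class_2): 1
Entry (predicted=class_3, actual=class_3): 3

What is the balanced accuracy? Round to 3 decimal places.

0.617

Balanced accuracy = mean of per-class recall.
  class_0: recall = 8/9 = 0.8889
  class_1: recall = 5/11 = 0.4545
  class_2: recall = 5/8 = 0.6250
  class_3: recall = 3/6 = 0.5000
Mean = (0.8889 + 0.4545 + 0.6250 + 0.5000) / 4 = 0.617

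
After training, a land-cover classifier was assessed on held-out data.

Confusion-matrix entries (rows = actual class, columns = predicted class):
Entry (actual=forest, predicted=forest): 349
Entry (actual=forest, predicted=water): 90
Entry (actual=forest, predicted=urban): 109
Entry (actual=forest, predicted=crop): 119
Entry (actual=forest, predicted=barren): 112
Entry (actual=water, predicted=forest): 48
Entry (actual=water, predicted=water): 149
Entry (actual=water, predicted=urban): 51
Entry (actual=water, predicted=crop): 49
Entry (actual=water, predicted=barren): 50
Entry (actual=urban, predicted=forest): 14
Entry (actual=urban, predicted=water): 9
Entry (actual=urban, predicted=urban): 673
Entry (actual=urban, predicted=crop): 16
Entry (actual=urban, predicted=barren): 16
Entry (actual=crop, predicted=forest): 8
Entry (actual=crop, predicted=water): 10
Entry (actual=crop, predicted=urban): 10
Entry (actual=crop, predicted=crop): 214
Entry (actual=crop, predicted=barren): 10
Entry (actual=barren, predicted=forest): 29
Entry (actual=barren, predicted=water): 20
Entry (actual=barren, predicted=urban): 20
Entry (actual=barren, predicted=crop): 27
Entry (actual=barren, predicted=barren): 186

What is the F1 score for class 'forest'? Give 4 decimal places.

Take TP from the diagonal, FP from the rest of the 'forest' prediction marginal, FN from the rest of the 'forest' actual marginal.
F1 score = 2·TP/(2·TP+FP+FN).
forest: TP=349, FP=48+14+8+29=99, FN=90+109+119+112=430 → 698/1227 = 0.56887

0.5689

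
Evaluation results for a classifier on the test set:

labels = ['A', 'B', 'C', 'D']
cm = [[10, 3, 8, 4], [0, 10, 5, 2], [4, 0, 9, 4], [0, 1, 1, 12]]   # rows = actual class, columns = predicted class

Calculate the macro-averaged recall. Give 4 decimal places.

0.5937

Per-class recall (TP/(TP+FN)):
  A: TP=10, FN=3+8+4=15 → 10/25 = 0.40000
  B: TP=10, FN=0+5+2=7 → 10/17 = 0.58824
  C: TP=9, FN=4+0+4=8 → 9/17 = 0.52941
  D: TP=12, FN=0+1+1=2 → 12/14 = 0.85714
Macro-recall = mean = (0.40000 + 0.58824 + 0.52941 + 0.85714) / 4 = 0.5937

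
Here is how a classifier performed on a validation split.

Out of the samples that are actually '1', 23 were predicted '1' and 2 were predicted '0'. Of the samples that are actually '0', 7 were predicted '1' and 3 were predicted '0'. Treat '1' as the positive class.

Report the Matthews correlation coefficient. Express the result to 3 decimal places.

MCC = (TP·TN − FP·FN) / √((TP+FP)(TP+FN)(TN+FP)(TN+FN))
Numerator = 23·3 − 7·2 = 55
Denominator = √(30·25·10·5) = √37500 = 193.6492
MCC = 55 / 193.6492 = 0.284

0.284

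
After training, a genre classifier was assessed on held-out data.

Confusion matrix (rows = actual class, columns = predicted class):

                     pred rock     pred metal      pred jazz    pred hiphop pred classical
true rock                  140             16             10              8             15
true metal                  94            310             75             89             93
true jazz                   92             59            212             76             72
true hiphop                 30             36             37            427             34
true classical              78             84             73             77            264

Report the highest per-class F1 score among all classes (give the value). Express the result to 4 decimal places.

0.6882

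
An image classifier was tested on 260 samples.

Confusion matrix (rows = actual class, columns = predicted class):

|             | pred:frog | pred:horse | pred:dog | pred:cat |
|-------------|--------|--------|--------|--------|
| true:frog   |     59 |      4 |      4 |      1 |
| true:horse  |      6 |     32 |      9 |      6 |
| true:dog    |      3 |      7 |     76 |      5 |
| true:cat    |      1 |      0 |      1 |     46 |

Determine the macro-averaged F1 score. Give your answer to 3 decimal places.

0.809

Per-class F1 score (2·TP/(2·TP+FP+FN)):
  frog: TP=59, FP=6+3+1=10, FN=4+4+1=9 → 118/137 = 0.8613
  horse: TP=32, FP=4+7+0=11, FN=6+9+6=21 → 64/96 = 0.6667
  dog: TP=76, FP=4+9+1=14, FN=3+7+5=15 → 152/181 = 0.8398
  cat: TP=46, FP=1+6+5=12, FN=1+0+1=2 → 92/106 = 0.8679
Macro-F1 score = mean = (0.8613 + 0.6667 + 0.8398 + 0.8679) / 4 = 0.809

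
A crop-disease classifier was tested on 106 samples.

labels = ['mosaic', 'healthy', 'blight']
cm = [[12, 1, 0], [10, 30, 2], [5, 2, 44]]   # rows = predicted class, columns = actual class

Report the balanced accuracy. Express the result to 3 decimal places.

0.770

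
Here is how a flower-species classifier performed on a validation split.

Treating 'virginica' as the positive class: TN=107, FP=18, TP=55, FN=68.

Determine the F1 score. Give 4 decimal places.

0.5612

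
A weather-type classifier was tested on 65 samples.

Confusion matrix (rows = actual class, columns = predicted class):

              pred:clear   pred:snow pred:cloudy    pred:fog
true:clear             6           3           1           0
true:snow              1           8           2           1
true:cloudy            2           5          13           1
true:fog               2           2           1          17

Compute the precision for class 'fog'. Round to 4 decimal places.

Treat 'fog' as positive and all other classes as negative.
precision = TP/(TP+FP).
fog: TP=17, FP=0+1+1=2 → 17/19 = 0.89474

0.8947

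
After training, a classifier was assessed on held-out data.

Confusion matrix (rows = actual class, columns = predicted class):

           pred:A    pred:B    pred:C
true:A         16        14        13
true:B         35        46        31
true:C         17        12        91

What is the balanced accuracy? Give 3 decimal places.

Balanced accuracy = mean of per-class recall.
  A: recall = 16/43 = 0.3721
  B: recall = 46/112 = 0.4107
  C: recall = 91/120 = 0.7583
Mean = (0.3721 + 0.4107 + 0.7583) / 3 = 0.514

0.514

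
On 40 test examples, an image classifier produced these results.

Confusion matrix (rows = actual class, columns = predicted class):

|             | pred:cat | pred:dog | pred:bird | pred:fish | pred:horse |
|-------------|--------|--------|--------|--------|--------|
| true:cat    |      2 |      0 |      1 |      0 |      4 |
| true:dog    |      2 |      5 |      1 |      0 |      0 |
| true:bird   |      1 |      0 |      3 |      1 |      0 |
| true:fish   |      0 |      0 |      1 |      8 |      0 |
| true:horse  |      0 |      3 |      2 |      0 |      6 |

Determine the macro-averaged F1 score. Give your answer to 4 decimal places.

0.5760

Per-class F1 score (2·TP/(2·TP+FP+FN)):
  cat: TP=2, FP=2+1+0+0=3, FN=0+1+0+4=5 → 4/12 = 0.33333
  dog: TP=5, FP=0+0+0+3=3, FN=2+1+0+0=3 → 10/16 = 0.62500
  bird: TP=3, FP=1+1+1+2=5, FN=1+0+1+0=2 → 6/13 = 0.46154
  fish: TP=8, FP=0+0+1+0=1, FN=0+0+1+0=1 → 16/18 = 0.88889
  horse: TP=6, FP=4+0+0+0=4, FN=0+3+2+0=5 → 12/21 = 0.57143
Macro-F1 score = mean = (0.33333 + 0.62500 + 0.46154 + 0.88889 + 0.57143) / 5 = 0.5760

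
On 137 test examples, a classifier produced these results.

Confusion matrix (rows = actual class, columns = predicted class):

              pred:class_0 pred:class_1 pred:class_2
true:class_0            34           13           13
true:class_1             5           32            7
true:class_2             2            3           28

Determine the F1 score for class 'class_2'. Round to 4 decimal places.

Treat 'class_2' as positive and all other classes as negative.
F1 score = 2·TP/(2·TP+FP+FN).
class_2: TP=28, FP=13+7=20, FN=2+3=5 → 56/81 = 0.69136

0.6914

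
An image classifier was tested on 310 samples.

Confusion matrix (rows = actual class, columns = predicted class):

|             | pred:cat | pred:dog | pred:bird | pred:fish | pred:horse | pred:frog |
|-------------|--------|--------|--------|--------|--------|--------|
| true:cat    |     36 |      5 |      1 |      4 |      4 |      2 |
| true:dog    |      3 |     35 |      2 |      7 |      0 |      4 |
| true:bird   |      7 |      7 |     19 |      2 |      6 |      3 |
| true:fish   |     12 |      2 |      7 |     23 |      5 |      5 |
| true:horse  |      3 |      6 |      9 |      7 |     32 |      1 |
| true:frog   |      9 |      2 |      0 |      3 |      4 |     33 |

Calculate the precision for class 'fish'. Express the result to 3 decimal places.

0.500

precision = TP/(TP+FP).
fish: TP=23, FP=4+7+2+7+3=23 → 23/46 = 0.5000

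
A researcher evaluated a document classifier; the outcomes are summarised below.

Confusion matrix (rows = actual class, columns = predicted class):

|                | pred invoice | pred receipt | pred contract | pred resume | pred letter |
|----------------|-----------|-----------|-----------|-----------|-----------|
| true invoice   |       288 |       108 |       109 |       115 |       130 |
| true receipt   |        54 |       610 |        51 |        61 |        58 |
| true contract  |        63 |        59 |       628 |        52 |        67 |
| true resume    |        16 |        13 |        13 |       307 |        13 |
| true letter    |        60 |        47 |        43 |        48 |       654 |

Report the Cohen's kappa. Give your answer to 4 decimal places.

Observed agreement pₒ = trace/N = 2487/3667 = 0.67821
Expected agreement pₑ = Σ (rowᵢ·colᵢ)/N² = (750·481 + 834·837 + 869·844 + 362·583 + 852·922)/3667² = 0.20740
κ = (pₒ − pₑ)/(1 − pₑ) = (0.67821 − 0.20740)/(1 − 0.20740) = 0.5940

0.5940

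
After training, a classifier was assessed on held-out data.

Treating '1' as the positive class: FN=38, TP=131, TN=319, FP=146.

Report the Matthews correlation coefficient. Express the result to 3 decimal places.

MCC = (TP·TN − FP·FN) / √((TP+FP)(TP+FN)(TN+FP)(TN+FN))
Numerator = 131·319 − 146·38 = 36241
Denominator = √(277·169·465·357) = √7771192065 = 88154.3650
MCC = 36241 / 88154.3650 = 0.411

0.411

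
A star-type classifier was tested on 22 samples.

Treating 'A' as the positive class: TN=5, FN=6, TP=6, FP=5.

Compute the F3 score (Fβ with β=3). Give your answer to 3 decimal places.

0.504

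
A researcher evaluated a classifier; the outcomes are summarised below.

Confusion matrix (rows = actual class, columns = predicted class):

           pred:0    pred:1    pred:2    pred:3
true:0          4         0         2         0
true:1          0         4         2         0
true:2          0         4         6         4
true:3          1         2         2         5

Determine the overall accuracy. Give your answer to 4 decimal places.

0.5278

Accuracy = trace / total = (4+4+6+5=19) / 36 = 19/36 = 0.5278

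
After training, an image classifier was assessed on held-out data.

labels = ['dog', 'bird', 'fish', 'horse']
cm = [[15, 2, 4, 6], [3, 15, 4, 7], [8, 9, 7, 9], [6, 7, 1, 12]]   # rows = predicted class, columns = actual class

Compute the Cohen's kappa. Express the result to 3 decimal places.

0.240

Observed agreement pₒ = trace/N = 49/115 = 0.4261
Expected agreement pₑ = Σ (rowᵢ·colᵢ)/N² = (32·27 + 33·29 + 16·33 + 34·26)/115² = 0.2445
κ = (pₒ − pₑ)/(1 − pₑ) = (0.4261 − 0.2445)/(1 − 0.2445) = 0.240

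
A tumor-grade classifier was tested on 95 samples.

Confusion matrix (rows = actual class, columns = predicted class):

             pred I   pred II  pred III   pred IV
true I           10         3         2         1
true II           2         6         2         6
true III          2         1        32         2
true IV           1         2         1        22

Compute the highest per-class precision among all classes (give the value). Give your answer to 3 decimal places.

Per-class precision (TP/(TP+FP)):
  I: TP=10, FP=2+2+1=5 → 10/15 = 0.6667
  II: TP=6, FP=3+1+2=6 → 6/12 = 0.5000
  III: TP=32, FP=2+2+1=5 → 32/37 = 0.8649
  IV: TP=22, FP=1+6+2=9 → 22/31 = 0.7097
Highest is class 'III' with precision = 0.865.

0.865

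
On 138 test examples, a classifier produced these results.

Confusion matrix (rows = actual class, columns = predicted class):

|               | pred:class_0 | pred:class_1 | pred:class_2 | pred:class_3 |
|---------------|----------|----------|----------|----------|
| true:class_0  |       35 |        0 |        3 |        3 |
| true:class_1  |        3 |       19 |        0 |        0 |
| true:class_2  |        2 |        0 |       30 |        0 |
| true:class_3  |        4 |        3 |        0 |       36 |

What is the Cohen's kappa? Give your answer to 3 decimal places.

Observed agreement pₒ = trace/N = 120/138 = 0.8696
Expected agreement pₑ = Σ (rowᵢ·colᵢ)/N² = (41·44 + 22·22 + 32·33 + 43·39)/138² = 0.2637
κ = (pₒ − pₑ)/(1 − pₑ) = (0.8696 − 0.2637)/(1 − 0.2637) = 0.823

0.823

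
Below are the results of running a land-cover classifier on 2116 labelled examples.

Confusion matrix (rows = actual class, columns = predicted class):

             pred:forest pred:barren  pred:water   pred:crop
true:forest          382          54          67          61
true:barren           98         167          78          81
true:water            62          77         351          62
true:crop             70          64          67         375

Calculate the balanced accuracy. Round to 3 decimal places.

0.590

Balanced accuracy = mean of per-class recall.
  forest: recall = 382/564 = 0.6773
  barren: recall = 167/424 = 0.3939
  water: recall = 351/552 = 0.6359
  crop: recall = 375/576 = 0.6510
Mean = (0.6773 + 0.3939 + 0.6359 + 0.6510) / 4 = 0.590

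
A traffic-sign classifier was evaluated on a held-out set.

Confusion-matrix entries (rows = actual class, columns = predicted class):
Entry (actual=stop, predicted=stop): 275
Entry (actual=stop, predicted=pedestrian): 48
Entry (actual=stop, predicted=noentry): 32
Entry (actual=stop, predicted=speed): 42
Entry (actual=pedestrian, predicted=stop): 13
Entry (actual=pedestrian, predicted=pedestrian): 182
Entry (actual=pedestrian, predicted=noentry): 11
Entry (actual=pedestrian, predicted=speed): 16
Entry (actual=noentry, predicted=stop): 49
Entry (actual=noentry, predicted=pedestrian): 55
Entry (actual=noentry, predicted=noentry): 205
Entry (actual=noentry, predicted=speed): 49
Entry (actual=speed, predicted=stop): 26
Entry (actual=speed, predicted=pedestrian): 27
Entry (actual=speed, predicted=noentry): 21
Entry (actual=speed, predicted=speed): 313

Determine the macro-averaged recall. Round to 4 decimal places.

Per-class recall (TP/(TP+FN)):
  stop: TP=275, FN=48+32+42=122 → 275/397 = 0.69270
  pedestrian: TP=182, FN=13+11+16=40 → 182/222 = 0.81982
  noentry: TP=205, FN=49+55+49=153 → 205/358 = 0.57263
  speed: TP=313, FN=26+27+21=74 → 313/387 = 0.80879
Macro-recall = mean = (0.69270 + 0.81982 + 0.57263 + 0.80879) / 4 = 0.7235

0.7235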